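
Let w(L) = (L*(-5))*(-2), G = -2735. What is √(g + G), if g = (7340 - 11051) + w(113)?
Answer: 2*I*√1329 ≈ 72.911*I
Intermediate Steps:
w(L) = 10*L (w(L) = -5*L*(-2) = 10*L)
g = -2581 (g = (7340 - 11051) + 10*113 = -3711 + 1130 = -2581)
√(g + G) = √(-2581 - 2735) = √(-5316) = 2*I*√1329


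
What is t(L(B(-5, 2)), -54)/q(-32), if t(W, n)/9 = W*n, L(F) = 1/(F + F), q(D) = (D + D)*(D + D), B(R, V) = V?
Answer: -243/8192 ≈ -0.029663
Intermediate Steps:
q(D) = 4*D² (q(D) = (2*D)*(2*D) = 4*D²)
L(F) = 1/(2*F)
t(W, n) = 9*W*n (t(W, n) = 9*(W*n) = 9*W*n)
t(L(B(-5, 2)), -54)/q(-32) = (9*((½)/2)*(-54))/((4*(-32)²)) = (9*((½)*(½))*(-54))/((4*1024)) = (9*(¼)*(-54))/4096 = -243/2*1/4096 = -243/8192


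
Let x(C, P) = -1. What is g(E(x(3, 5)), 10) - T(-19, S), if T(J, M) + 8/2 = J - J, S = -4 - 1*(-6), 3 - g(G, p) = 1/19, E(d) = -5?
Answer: 132/19 ≈ 6.9474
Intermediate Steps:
g(G, p) = 56/19 (g(G, p) = 3 - 1/19 = 56/19)
S = 2 (S = -4 + 6 = 2)
T(J, M) = -4 (T(J, M) = -4 + (J - J) = -4 + 0 = -4)
g(E(x(3, 5)), 10) - T(-19, S) = 56/19 - 1*(-4) = 56/19 + 4 = 132/19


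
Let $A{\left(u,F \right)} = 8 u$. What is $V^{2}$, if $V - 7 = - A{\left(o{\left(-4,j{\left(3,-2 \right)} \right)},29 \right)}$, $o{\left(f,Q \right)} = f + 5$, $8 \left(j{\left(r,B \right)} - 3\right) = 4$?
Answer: $1$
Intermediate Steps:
$j{\left(r,B \right)} = \frac{7}{2}$ ($j{\left(r,B \right)} = 3 + \frac{1}{8} \cdot 4 = 3 + \frac{1}{2} = \frac{7}{2}$)
$o{\left(f,Q \right)} = 5 + f$
$V = -1$ ($V = 7 - 8 \left(5 - 4\right) = 7 - 8 \cdot 1 = 7 - 8 = -1$)
$V^{2} = \left(-1\right)^{2} = 1$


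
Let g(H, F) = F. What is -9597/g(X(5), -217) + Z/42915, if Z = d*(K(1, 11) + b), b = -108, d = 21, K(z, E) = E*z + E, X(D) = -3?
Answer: 19593493/443455 ≈ 44.184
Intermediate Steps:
K(z, E) = E + E*z
Z = -1806 (Z = 21*(11*(1 + 1) - 108) = 21*(11*2 - 108) = 21*(22 - 108) = 21*(-86) = -1806)
-9597/g(X(5), -217) + Z/42915 = -9597/(-217) - 1806/42915 = -9597*(-1/217) - 1806*1/42915 = 1371/31 - 602/14305 = 19593493/443455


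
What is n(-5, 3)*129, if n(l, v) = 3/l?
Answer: -387/5 ≈ -77.400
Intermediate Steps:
n(-5, 3)*129 = (3/(-5))*129 = (3*(-1/5))*129 = -3/5*129 = -387/5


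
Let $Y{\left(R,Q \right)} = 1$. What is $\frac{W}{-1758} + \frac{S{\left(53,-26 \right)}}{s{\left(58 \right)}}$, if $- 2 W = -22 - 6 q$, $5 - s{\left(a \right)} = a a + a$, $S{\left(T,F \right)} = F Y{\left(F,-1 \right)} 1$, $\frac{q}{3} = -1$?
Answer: $\frac{6479}{1001181} \approx 0.0064714$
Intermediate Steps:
$q = -3$ ($q = 3 \left(-1\right) = -3$)
$S{\left(T,F \right)} = F$ ($S{\left(T,F \right)} = F 1 \cdot 1 = F 1 = F$)
$s{\left(a \right)} = 5 - a - a^{2}$ ($s{\left(a \right)} = 5 - \left(a a + a\right) = 5 - \left(a^{2} + a\right) = 5 - \left(a + a^{2}\right) = 5 - a - a^{2}$)
$W = 2$ ($W = - \frac{-22 - -18}{2} = - \frac{-22 + 18}{2} = \left(- \frac{1}{2}\right) \left(-4\right) = 2$)
$\frac{W}{-1758} + \frac{S{\left(53,-26 \right)}}{s{\left(58 \right)}} = \frac{2}{-1758} - \frac{26}{5 - 58 - 58^{2}} = 2 \left(- \frac{1}{1758}\right) - \frac{26}{5 - 58 - 3364} = - \frac{1}{879} - \frac{26}{5 - 58 - 3364} = - \frac{1}{879} - \frac{26}{-3417} = - \frac{1}{879} - - \frac{26}{3417} = - \frac{1}{879} + \frac{26}{3417} = \frac{6479}{1001181}$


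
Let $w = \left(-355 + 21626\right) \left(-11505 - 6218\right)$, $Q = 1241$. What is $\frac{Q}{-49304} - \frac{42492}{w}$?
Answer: $- \frac{465744517285}{18586914440632} \approx -0.025058$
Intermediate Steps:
$w = -376985933$ ($w = 21271 \left(-17723\right) = -376985933$)
$\frac{Q}{-49304} - \frac{42492}{w} = \frac{1241}{-49304} - \frac{42492}{-376985933} = 1241 \left(- \frac{1}{49304}\right) - - \frac{42492}{376985933} = - \frac{1241}{49304} + \frac{42492}{376985933} = - \frac{465744517285}{18586914440632}$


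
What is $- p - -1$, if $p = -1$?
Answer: $2$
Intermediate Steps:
$- p - -1 = \left(-1\right) \left(-1\right) - -1 = 1 + 1 = 2$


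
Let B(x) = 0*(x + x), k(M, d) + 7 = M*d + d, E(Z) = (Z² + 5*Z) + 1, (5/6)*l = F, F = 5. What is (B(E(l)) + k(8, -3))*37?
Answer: -1258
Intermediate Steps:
l = 6 (l = (6/5)*5 = 6)
E(Z) = 1 + Z² + 5*Z
k(M, d) = -7 + d + M*d (k(M, d) = -7 + (M*d + d) = -7 + (d + M*d) = -7 + d + M*d)
B(x) = 0 (B(x) = 0*(2*x) = 0)
(B(E(l)) + k(8, -3))*37 = (0 + (-7 - 3 + 8*(-3)))*37 = (0 + (-7 - 3 - 24))*37 = (0 - 34)*37 = -34*37 = -1258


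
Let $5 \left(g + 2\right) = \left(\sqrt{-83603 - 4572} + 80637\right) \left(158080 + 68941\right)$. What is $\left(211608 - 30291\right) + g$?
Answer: $\frac{18307198952}{5} + 227021 i \sqrt{3527} \approx 3.6614 \cdot 10^{9} + 1.3482 \cdot 10^{7} i$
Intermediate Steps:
$g = \frac{18306292367}{5} + 227021 i \sqrt{3527}$ ($g = -2 + \frac{\left(\sqrt{-83603 - 4572} + 80637\right) \left(158080 + 68941\right)}{5} = -2 + \frac{\left(\sqrt{-88175} + 80637\right) 227021}{5} = -2 + \frac{\left(5 i \sqrt{3527} + 80637\right) 227021}{5} = -2 + \frac{\left(80637 + 5 i \sqrt{3527}\right) 227021}{5} = -2 + \frac{18306292377 + 1135105 i \sqrt{3527}}{5} = -2 + \left(\frac{18306292377}{5} + 227021 i \sqrt{3527}\right) = \frac{18306292367}{5} + 227021 i \sqrt{3527} \approx 3.6613 \cdot 10^{9} + 1.3482 \cdot 10^{7} i$)
$\left(211608 - 30291\right) + g = \left(211608 - 30291\right) + \left(\frac{18306292367}{5} + 227021 i \sqrt{3527}\right) = 181317 + \left(\frac{18306292367}{5} + 227021 i \sqrt{3527}\right) = \frac{18307198952}{5} + 227021 i \sqrt{3527}$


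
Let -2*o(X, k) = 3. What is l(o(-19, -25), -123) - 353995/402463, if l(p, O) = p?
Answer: -1915379/804926 ≈ -2.3796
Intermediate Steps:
o(X, k) = -3/2 (o(X, k) = -½*3 = -3/2)
l(o(-19, -25), -123) - 353995/402463 = -3/2 - 353995/402463 = -1915379/804926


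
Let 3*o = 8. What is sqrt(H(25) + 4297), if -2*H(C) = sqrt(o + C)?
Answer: sqrt(154692 - 6*sqrt(249))/6 ≈ 65.531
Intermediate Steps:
o = 8/3 (o = (1/3)*8 = 8/3 ≈ 2.6667)
H(C) = -sqrt(8/3 + C)/2
sqrt(H(25) + 4297) = sqrt(-sqrt(24 + 9*25)/6 + 4297) = sqrt(-sqrt(24 + 225)/6 + 4297) = sqrt(-sqrt(249)/6 + 4297) = sqrt(4297 - sqrt(249)/6)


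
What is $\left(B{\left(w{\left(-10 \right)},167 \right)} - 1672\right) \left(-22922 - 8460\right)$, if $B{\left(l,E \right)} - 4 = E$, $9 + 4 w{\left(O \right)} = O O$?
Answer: $47104382$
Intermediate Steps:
$w{\left(O \right)} = - \frac{9}{4} + \frac{O^{2}}{4}$ ($w{\left(O \right)} = - \frac{9}{4} + \frac{O O}{4} = - \frac{9}{4} + \frac{O^{2}}{4}$)
$B{\left(l,E \right)} = 4 + E$
$\left(B{\left(w{\left(-10 \right)},167 \right)} - 1672\right) \left(-22922 - 8460\right) = \left(\left(4 + 167\right) - 1672\right) \left(-22922 - 8460\right) = \left(171 - 1672\right) \left(-31382\right) = \left(-1501\right) \left(-31382\right) = 47104382$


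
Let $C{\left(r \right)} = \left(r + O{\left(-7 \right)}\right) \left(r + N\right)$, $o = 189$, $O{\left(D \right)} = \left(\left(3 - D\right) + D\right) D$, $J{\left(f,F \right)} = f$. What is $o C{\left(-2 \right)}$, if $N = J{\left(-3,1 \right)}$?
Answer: $21735$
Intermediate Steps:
$O{\left(D \right)} = 3 D$
$N = -3$
$C{\left(r \right)} = \left(-21 + r\right) \left(-3 + r\right)$ ($C{\left(r \right)} = \left(r + 3 \left(-7\right)\right) \left(r - 3\right) = \left(r - 21\right) \left(-3 + r\right) = \left(-21 + r\right) \left(-3 + r\right)$)
$o C{\left(-2 \right)} = 189 \left(63 + \left(-2\right)^{2} - -48\right) = 189 \left(63 + 4 + 48\right) = 189 \cdot 115 = 21735$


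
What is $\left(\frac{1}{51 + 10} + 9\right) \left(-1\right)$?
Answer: $- \frac{550}{61} \approx -9.0164$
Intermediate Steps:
$\left(\frac{1}{51 + 10} + 9\right) \left(-1\right) = \left(\frac{1}{61} + 9\right) \left(-1\right) = \frac{550}{61} \left(-1\right) = - \frac{550}{61}$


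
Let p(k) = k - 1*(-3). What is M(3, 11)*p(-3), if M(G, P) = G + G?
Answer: 0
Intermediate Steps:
M(G, P) = 2*G
p(k) = 3 + k (p(k) = k + 3 = 3 + k)
M(3, 11)*p(-3) = (2*3)*(3 - 3) = 6*0 = 0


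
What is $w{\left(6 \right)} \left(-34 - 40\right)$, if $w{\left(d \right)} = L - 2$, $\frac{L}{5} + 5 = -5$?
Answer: $3848$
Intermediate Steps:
$L = -50$ ($L = -25 + 5 \left(-5\right) = -25 - 25 = -50$)
$w{\left(d \right)} = -52$ ($w{\left(d \right)} = -50 - 2 = -52$)
$w{\left(6 \right)} \left(-34 - 40\right) = - 52 \left(-34 - 40\right) = \left(-52\right) \left(-74\right) = 3848$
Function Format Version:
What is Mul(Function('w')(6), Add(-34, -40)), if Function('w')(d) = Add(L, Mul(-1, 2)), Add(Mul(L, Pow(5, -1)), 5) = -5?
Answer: 3848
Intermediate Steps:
L = -50 (L = Add(-25, Mul(5, -5)) = Add(-25, -25) = -50)
Function('w')(d) = -52 (Function('w')(d) = Add(-50, Mul(-1, 2)) = Add(-50, -2) = -52)
Mul(Function('w')(6), Add(-34, -40)) = Mul(-52, Add(-34, -40)) = Mul(-52, -74) = 3848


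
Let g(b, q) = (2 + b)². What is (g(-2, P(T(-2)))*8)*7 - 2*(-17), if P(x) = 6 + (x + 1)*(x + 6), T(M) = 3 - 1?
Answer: 34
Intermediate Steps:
T(M) = 2
P(x) = 6 + (1 + x)*(6 + x)
(g(-2, P(T(-2)))*8)*7 - 2*(-17) = ((2 - 2)²*8)*7 - 2*(-17) = (0²*8)*7 - 1*(-34) = (0*8)*7 + 34 = 0*7 + 34 = 0 + 34 = 34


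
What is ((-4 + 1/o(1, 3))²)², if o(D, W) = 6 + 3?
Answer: 1500625/6561 ≈ 228.72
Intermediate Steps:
o(D, W) = 9
((-4 + 1/o(1, 3))²)² = ((-4 + 1/9)²)² = ((-4 + ⅑)²)² = ((-35/9)²)² = (1225/81)² = 1500625/6561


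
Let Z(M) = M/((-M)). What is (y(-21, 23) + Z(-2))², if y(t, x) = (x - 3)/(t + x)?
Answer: 81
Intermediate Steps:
y(t, x) = (-3 + x)/(t + x)
Z(M) = -1 (Z(M) = M*(-1/M) = -1)
(y(-21, 23) + Z(-2))² = ((-3 + 23)/(-21 + 23) - 1)² = (20/2 - 1)² = ((½)*20 - 1)² = (10 - 1)² = 9² = 81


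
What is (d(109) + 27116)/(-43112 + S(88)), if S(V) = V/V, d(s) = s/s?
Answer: -27117/43111 ≈ -0.62900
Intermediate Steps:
d(s) = 1
S(V) = 1
(d(109) + 27116)/(-43112 + S(88)) = (1 + 27116)/(-43112 + 1) = 27117/(-43111) = 27117*(-1/43111) = -27117/43111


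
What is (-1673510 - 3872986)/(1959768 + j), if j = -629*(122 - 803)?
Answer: -1848832/796039 ≈ -2.3225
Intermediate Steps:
j = 428349 (j = -629*(-681) = 428349)
(-1673510 - 3872986)/(1959768 + j) = (-1673510 - 3872986)/(1959768 + 428349) = -5546496/2388117 = -5546496*1/2388117 = -1848832/796039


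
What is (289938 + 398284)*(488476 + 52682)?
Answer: 372436841076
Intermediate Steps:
(289938 + 398284)*(488476 + 52682) = 688222*541158 = 372436841076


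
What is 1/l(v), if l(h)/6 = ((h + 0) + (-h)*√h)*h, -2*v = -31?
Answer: -4/83607 - 2*√62/83607 ≈ -0.00023620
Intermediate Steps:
v = 31/2 (v = -½*(-31) = 31/2 ≈ 15.500)
l(h) = 6*h*(h - h^(3/2)) (l(h) = 6*(((h + 0) + (-h)*√h)*h) = 6*((h - h^(3/2))*h) = 6*(h*(h - h^(3/2))) = 6*h*(h - h^(3/2)))
1/l(v) = 1/(-2883*√62/4 + 6*(31/2)²) = 1/(-2883*√62/4 + 6*(961/4)) = 1/(-2883*√62/4 + 2883/2) = 1/(2883/2 - 2883*√62/4)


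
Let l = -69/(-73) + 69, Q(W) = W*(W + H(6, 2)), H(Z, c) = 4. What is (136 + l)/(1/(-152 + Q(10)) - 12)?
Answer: -180408/10585 ≈ -17.044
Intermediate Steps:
Q(W) = W*(4 + W) (Q(W) = W*(W + 4) = W*(4 + W))
l = 5106/73 (l = -69*(-1/73) + 69 = 69/73 + 69 = 5106/73 ≈ 69.945)
(136 + l)/(1/(-152 + Q(10)) - 12) = (136 + 5106/73)/(1/(-152 + 10*(4 + 10)) - 12) = (15034/73)/(1/(-152 + 10*14) - 12) = (15034/73)/(1/(-152 + 140) - 12) = (15034/73)/(1/(-12) - 12) = (15034/73)/(-1/12 - 12) = (15034/73)/(-145/12) = -12/145*15034/73 = -180408/10585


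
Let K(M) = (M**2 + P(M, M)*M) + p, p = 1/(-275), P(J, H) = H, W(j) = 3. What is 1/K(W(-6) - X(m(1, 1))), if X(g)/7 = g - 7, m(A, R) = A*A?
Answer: 275/1113749 ≈ 0.00024691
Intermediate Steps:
p = -1/275 ≈ -0.0036364
m(A, R) = A**2
X(g) = -49 + 7*g (X(g) = 7*(g - 7) = 7*(-7 + g) = -49 + 7*g)
K(M) = -1/275 + 2*M**2 (K(M) = (M**2 + M*M) - 1/275 = (M**2 + M**2) - 1/275 = 2*M**2 - 1/275 = -1/275 + 2*M**2)
1/K(W(-6) - X(m(1, 1))) = 1/(-1/275 + 2*(3 - (-49 + 7*1**2))**2) = 1/(-1/275 + 2*(3 - (-49 + 7*1))**2) = 1/(-1/275 + 2*(3 - (-49 + 7))**2) = 1/(-1/275 + 2*(3 - 1*(-42))**2) = 1/(-1/275 + 2*(3 + 42)**2) = 1/(-1/275 + 2*45**2) = 1/(-1/275 + 2*2025) = 1/(-1/275 + 4050) = 1/(1113749/275) = 275/1113749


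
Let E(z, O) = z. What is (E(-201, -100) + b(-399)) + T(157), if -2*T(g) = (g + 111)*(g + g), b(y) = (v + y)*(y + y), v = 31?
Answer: 251387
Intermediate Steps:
b(y) = 2*y*(31 + y) (b(y) = (31 + y)*(y + y) = (31 + y)*(2*y) = 2*y*(31 + y))
T(g) = -g*(111 + g) (T(g) = -(g + 111)*(g + g)/2 = -(111 + g)*2*g/2 = -g*(111 + g))
(E(-201, -100) + b(-399)) + T(157) = (-201 + 2*(-399)*(31 - 399)) - 1*157*(111 + 157) = (-201 + 2*(-399)*(-368)) - 1*157*268 = (-201 + 293664) - 42076 = 293463 - 42076 = 251387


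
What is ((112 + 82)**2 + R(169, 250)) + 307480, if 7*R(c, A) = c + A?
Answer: 2416231/7 ≈ 3.4518e+5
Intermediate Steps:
R(c, A) = A/7 + c/7 (R(c, A) = (c + A)/7 = (A + c)/7 = A/7 + c/7)
((112 + 82)**2 + R(169, 250)) + 307480 = ((112 + 82)**2 + ((1/7)*250 + (1/7)*169)) + 307480 = (194**2 + (250/7 + 169/7)) + 307480 = (37636 + 419/7) + 307480 = 263871/7 + 307480 = 2416231/7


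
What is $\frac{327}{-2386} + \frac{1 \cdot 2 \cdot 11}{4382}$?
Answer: $- \frac{690211}{5227726} \approx -0.13203$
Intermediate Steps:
$\frac{327}{-2386} + \frac{1 \cdot 2 \cdot 11}{4382} = 327 \left(- \frac{1}{2386}\right) + 2 \cdot 11 \cdot \frac{1}{4382} = - \frac{327}{2386} + 22 \cdot \frac{1}{4382} = - \frac{327}{2386} + \frac{11}{2191} = - \frac{690211}{5227726}$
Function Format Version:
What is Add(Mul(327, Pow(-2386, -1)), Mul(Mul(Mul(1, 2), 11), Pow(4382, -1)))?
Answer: Rational(-690211, 5227726) ≈ -0.13203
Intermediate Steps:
Add(Mul(327, Pow(-2386, -1)), Mul(Mul(Mul(1, 2), 11), Pow(4382, -1))) = Add(Mul(327, Rational(-1, 2386)), Mul(Mul(2, 11), Rational(1, 4382))) = Add(Rational(-327, 2386), Mul(22, Rational(1, 4382))) = Add(Rational(-327, 2386), Rational(11, 2191)) = Rational(-690211, 5227726)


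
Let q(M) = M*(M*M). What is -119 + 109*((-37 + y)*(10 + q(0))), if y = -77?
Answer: -124379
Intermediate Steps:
q(M) = M³ (q(M) = M*M² = M³)
-119 + 109*((-37 + y)*(10 + q(0))) = -119 + 109*((-37 - 77)*(10 + 0³)) = -119 + 109*(-114*(10 + 0)) = -119 + 109*(-114*10) = -119 + 109*(-1140) = -119 - 124260 = -124379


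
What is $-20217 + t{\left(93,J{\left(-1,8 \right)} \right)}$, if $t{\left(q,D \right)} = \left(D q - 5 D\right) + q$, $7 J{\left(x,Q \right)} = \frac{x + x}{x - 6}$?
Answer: $- \frac{985900}{49} \approx -20120.0$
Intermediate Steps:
$J{\left(x,Q \right)} = \frac{2 x}{7 \left(-6 + x\right)}$ ($J{\left(x,Q \right)} = \frac{\left(x + x\right) \frac{1}{x - 6}}{7} = \frac{2 x \frac{1}{-6 + x}}{7} = \frac{2 x}{7 \left(-6 + x\right)}$)
$t{\left(q,D \right)} = q - 5 D + D q$ ($t{\left(q,D \right)} = \left(- 5 D + D q\right) + q = q - 5 D + D q$)
$-20217 + t{\left(93,J{\left(-1,8 \right)} \right)} = -20217 + \left(93 - 5 \cdot \frac{2}{7} \left(-1\right) \frac{1}{-6 - 1} + \frac{2}{7} \left(-1\right) \frac{1}{-6 - 1} \cdot 93\right) = -20217 + \left(93 - 5 \cdot \frac{2}{7} \left(-1\right) \frac{1}{-7} + \frac{2}{7} \left(-1\right) \frac{1}{-7} \cdot 93\right) = -20217 + \left(93 - 5 \cdot \frac{2}{7} \left(-1\right) \left(- \frac{1}{7}\right) + \frac{2}{7} \left(-1\right) \left(- \frac{1}{7}\right) 93\right) = -20217 + \left(93 - \frac{10}{49} + \frac{2}{49} \cdot 93\right) = -20217 + \left(93 - \frac{10}{49} + \frac{186}{49}\right) = -20217 + \frac{4733}{49} = - \frac{985900}{49}$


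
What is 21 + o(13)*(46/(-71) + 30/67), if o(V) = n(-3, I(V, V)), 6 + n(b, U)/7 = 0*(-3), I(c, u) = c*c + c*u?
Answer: 139881/4757 ≈ 29.405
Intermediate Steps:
I(c, u) = c² + c*u
n(b, U) = -42 (n(b, U) = -42 + 7*(0*(-3)) = -42 + 7*0 = -42 + 0 = -42)
o(V) = -42
21 + o(13)*(46/(-71) + 30/67) = 21 - 42*(46/(-71) + 30/67) = 21 - 42*(46*(-1/71) + 30*(1/67)) = 21 - 42*(-46/71 + 30/67) = 21 - 42*(-952/4757) = 21 + 39984/4757 = 139881/4757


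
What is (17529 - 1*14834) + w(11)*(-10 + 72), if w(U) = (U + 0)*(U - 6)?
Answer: 6105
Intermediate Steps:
w(U) = U*(-6 + U)
(17529 - 1*14834) + w(11)*(-10 + 72) = (17529 - 1*14834) + (11*(-6 + 11))*(-10 + 72) = (17529 - 14834) + (11*5)*62 = 2695 + 55*62 = 2695 + 3410 = 6105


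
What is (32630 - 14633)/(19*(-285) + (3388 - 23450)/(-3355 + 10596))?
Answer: -130316277/39230077 ≈ -3.3218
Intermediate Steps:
(32630 - 14633)/(19*(-285) + (3388 - 23450)/(-3355 + 10596)) = 17997/(-5415 - 20062/7241) = 17997/(-39230077/7241) = 17997*(-7241/39230077) = -130316277/39230077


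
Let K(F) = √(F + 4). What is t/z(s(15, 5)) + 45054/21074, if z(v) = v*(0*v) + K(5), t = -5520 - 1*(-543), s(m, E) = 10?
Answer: -17458356/10537 ≈ -1656.9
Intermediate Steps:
K(F) = √(4 + F)
t = -4977 (t = -5520 + 543 = -4977)
z(v) = 3 (z(v) = v*(0*v) + √(4 + 5) = v*0 + √9 = 0 + 3 = 3)
t/z(s(15, 5)) + 45054/21074 = -4977/3 + 45054/21074 = -4977*⅓ + 45054*(1/21074) = -1659 + 22527/10537 = -17458356/10537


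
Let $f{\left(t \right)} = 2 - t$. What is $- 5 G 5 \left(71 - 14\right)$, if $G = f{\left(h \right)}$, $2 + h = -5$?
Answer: $-12825$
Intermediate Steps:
$h = -7$ ($h = -2 - 5 = -7$)
$G = 9$ ($G = 2 - -7 = 2 + 7 = 9$)
$- 5 G 5 \left(71 - 14\right) = \left(-5\right) 9 \cdot 5 \left(71 - 14\right) = \left(-45\right) 5 \cdot 57 = \left(-225\right) 57 = -12825$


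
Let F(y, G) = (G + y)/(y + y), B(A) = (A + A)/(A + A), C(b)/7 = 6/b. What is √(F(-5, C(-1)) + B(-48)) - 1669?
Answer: -1669 + √570/10 ≈ -1666.6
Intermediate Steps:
C(b) = 42/b (C(b) = 7*(6/b) = 42/b)
B(A) = 1 (B(A) = (2*A)/((2*A)) = (2*A)*(1/(2*A)) = 1)
F(y, G) = (G + y)/(2*y) (F(y, G) = (G + y)/((2*y)) = (G + y)*(1/(2*y)) = (G + y)/(2*y))
√(F(-5, C(-1)) + B(-48)) - 1669 = √((½)*(42/(-1) - 5)/(-5) + 1) - 1669 = √((½)*(-⅕)*(42*(-1) - 5) + 1) - 1669 = √((½)*(-⅕)*(-42 - 5) + 1) - 1669 = √((½)*(-⅕)*(-47) + 1) - 1669 = √(47/10 + 1) - 1669 = √(57/10) - 1669 = √570/10 - 1669 = -1669 + √570/10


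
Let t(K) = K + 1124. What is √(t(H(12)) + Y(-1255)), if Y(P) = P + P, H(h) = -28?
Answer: I*√1414 ≈ 37.603*I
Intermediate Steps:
t(K) = 1124 + K
Y(P) = 2*P
√(t(H(12)) + Y(-1255)) = √((1124 - 28) + 2*(-1255)) = √(1096 - 2510) = √(-1414) = I*√1414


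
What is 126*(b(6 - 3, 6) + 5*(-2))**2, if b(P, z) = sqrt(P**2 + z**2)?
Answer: 18270 - 7560*sqrt(5) ≈ 1365.3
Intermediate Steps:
126*(b(6 - 3, 6) + 5*(-2))**2 = 126*(sqrt((6 - 3)**2 + 6**2) + 5*(-2))**2 = 126*(sqrt(3**2 + 36) - 10)**2 = 126*(sqrt(9 + 36) - 10)**2 = 126*(sqrt(45) - 10)**2 = 126*(3*sqrt(5) - 10)**2 = 126*(-10 + 3*sqrt(5))**2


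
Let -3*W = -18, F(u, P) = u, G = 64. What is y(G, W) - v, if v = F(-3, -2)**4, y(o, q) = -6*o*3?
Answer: -1233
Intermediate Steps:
W = 6 (W = -1/3*(-18) = 6)
y(o, q) = -18*o
v = 81 (v = (-3)**4 = 81)
y(G, W) - v = -18*64 - 1*81 = -1152 - 81 = -1233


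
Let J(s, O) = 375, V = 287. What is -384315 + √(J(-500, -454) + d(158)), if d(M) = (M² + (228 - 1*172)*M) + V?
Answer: -384315 + √34474 ≈ -3.8413e+5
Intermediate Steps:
d(M) = 287 + M² + 56*M (d(M) = (M² + (228 - 1*172)*M) + 287 = (M² + (228 - 172)*M) + 287 = (M² + 56*M) + 287 = 287 + M² + 56*M)
-384315 + √(J(-500, -454) + d(158)) = -384315 + √(375 + (287 + 158² + 56*158)) = -384315 + √(375 + (287 + 24964 + 8848)) = -384315 + √(375 + 34099) = -384315 + √34474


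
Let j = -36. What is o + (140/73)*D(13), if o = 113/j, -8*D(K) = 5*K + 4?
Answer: -51719/2628 ≈ -19.680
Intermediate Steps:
D(K) = -½ - 5*K/8 (D(K) = -(5*K + 4)/8 = -(4 + 5*K)/8 = -½ - 5*K/8)
o = -113/36 (o = 113/(-36) = 113*(-1/36) = -113/36 ≈ -3.1389)
o + (140/73)*D(13) = -113/36 + (140/73)*(-½ - 5/8*13) = -113/36 + (140*(1/73))*(-½ - 65/8) = -113/36 + (140/73)*(-69/8) = -113/36 - 2415/146 = -51719/2628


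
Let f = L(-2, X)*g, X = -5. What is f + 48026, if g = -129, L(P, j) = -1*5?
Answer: 48671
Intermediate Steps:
L(P, j) = -5
f = 645 (f = -5*(-129) = 645)
f + 48026 = 645 + 48026 = 48671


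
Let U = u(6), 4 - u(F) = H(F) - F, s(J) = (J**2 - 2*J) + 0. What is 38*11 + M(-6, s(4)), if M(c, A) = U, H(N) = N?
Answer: 422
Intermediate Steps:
s(J) = J**2 - 2*J
u(F) = 4 (u(F) = 4 - (F - F) = 4 - 1*0 = 4 + 0 = 4)
U = 4
M(c, A) = 4
38*11 + M(-6, s(4)) = 38*11 + 4 = 418 + 4 = 422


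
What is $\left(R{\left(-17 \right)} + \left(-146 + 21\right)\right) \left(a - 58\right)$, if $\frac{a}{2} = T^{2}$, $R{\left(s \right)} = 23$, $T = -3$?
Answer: $4080$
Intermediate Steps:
$a = 18$ ($a = 2 \left(-3\right)^{2} = 2 \cdot 9 = 18$)
$\left(R{\left(-17 \right)} + \left(-146 + 21\right)\right) \left(a - 58\right) = \left(23 + \left(-146 + 21\right)\right) \left(18 - 58\right) = \left(23 - 125\right) \left(18 - 58\right) = \left(-102\right) \left(-40\right) = 4080$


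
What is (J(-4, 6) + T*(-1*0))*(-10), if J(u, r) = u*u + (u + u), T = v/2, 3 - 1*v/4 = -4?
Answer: -80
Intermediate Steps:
v = 28 (v = 12 - 4*(-4) = 12 + 16 = 28)
T = 14 (T = 28/2 = 28*(1/2) = 14)
J(u, r) = u**2 + 2*u
(J(-4, 6) + T*(-1*0))*(-10) = (-4*(2 - 4) + 14*(-1*0))*(-10) = (-4*(-2) + 14*0)*(-10) = (8 + 0)*(-10) = 8*(-10) = -80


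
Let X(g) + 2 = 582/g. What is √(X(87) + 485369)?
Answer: √408199273/29 ≈ 696.69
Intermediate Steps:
X(g) = -2 + 582/g
√(X(87) + 485369) = √((-2 + 582/87) + 485369) = √((-2 + 582*(1/87)) + 485369) = √((-2 + 194/29) + 485369) = √(136/29 + 485369) = √(14075837/29) = √408199273/29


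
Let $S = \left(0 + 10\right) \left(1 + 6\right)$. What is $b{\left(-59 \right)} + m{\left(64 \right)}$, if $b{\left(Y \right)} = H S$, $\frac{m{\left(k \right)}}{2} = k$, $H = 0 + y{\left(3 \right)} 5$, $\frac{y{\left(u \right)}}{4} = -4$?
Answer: $-5472$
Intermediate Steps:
$y{\left(u \right)} = -16$ ($y{\left(u \right)} = 4 \left(-4\right) = -16$)
$H = -80$ ($H = 0 - 80 = -80$)
$S = 70$ ($S = 10 \cdot 7 = 70$)
$m{\left(k \right)} = 2 k$
$b{\left(Y \right)} = -5600$ ($b{\left(Y \right)} = \left(-80\right) 70 = -5600$)
$b{\left(-59 \right)} + m{\left(64 \right)} = -5600 + 2 \cdot 64 = -5600 + 128 = -5472$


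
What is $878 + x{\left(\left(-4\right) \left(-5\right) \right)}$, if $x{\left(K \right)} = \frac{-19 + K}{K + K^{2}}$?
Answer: $\frac{368761}{420} \approx 878.0$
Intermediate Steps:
$x{\left(K \right)} = \frac{-19 + K}{K + K^{2}}$
$878 + x{\left(\left(-4\right) \left(-5\right) \right)} = 878 + \frac{-19 - -20}{\left(-4\right) \left(-5\right) \left(1 - -20\right)} = 878 + \frac{-19 + 20}{20 \left(1 + 20\right)} = 878 + \frac{1}{20} \cdot \frac{1}{21} \cdot 1 = 878 + \frac{1}{420} = \frac{368761}{420}$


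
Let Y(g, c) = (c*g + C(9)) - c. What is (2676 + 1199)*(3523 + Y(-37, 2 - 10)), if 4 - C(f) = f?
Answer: 14810250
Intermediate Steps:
C(f) = 4 - f
Y(g, c) = -5 - c + c*g (Y(g, c) = (c*g + (4 - 1*9)) - c = (c*g + (4 - 9)) - c = (c*g - 5) - c = (-5 + c*g) - c = -5 - c + c*g)
(2676 + 1199)*(3523 + Y(-37, 2 - 10)) = (2676 + 1199)*(3523 + (-5 - (2 - 10) + (2 - 10)*(-37))) = 3875*(3523 + (-5 - 1*(-8) - 8*(-37))) = 3875*(3523 + (-5 + 8 + 296)) = 3875*(3523 + 299) = 3875*3822 = 14810250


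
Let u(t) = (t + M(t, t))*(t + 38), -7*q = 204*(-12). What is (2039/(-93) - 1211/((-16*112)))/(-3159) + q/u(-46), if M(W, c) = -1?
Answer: 1783118299/1903378176 ≈ 0.93682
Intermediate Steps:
q = 2448/7 (q = -204*(-12)/7 = -⅐*(-2448) = 2448/7 ≈ 349.71)
u(t) = (-1 + t)*(38 + t) (u(t) = (t - 1)*(t + 38) = (-1 + t)*(38 + t))
(2039/(-93) - 1211/((-16*112)))/(-3159) + q/u(-46) = (2039/(-93) - 1211/((-16*112)))/(-3159) + 2448/(7*(-38 + (-46)² + 37*(-46))) = (2039*(-1/93) - 1211/(-1792))*(-1/3159) + 2448/(7*(-38 + 2116 - 1702)) = (-2039/93 - 1211*(-1/1792))*(-1/3159) + (2448/7)/376 = (-2039/93 + 173/256)*(-1/3159) + (2448/7)*(1/376) = -505895/23808*(-1/3159) + 306/329 = 38915/5785344 + 306/329 = 1783118299/1903378176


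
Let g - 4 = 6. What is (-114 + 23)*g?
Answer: -910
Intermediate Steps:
g = 10 (g = 4 + 6 = 10)
(-114 + 23)*g = (-114 + 23)*10 = -91*10 = -910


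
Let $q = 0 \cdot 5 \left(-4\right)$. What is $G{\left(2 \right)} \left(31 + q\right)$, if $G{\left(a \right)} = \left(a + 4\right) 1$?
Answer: $186$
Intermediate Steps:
$G{\left(a \right)} = 4 + a$ ($G{\left(a \right)} = \left(4 + a\right) 1 = 4 + a$)
$q = 0$ ($q = 0 \left(-4\right) = 0$)
$G{\left(2 \right)} \left(31 + q\right) = \left(4 + 2\right) \left(31 + 0\right) = 6 \cdot 31 = 186$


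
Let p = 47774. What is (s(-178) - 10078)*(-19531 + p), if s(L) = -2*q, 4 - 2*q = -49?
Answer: -286129833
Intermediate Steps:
q = 53/2 (q = 2 - ½*(-49) = 2 + 49/2 = 53/2 ≈ 26.500)
s(L) = -53 (s(L) = -2*53/2 = -53)
(s(-178) - 10078)*(-19531 + p) = (-53 - 10078)*(-19531 + 47774) = -10131*28243 = -286129833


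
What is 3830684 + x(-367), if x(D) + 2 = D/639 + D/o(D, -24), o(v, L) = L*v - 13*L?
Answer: 7441328432069/1942560 ≈ 3.8307e+6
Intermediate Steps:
o(v, L) = -13*L + L*v
x(D) = -2 + D/639 + D/(312 - 24*D) (x(D) = -2 + (D/639 + D/((-24*(-13 + D)))) = -2 + (D*(1/639) + D/(312 - 24*D)) = -2 + (D/639 + D/(312 - 24*D)) = -2 + D/639 + D/(312 - 24*D))
3830684 + x(-367) = 3830684 + (132912 - 10541*(-367) + 8*(-367)²)/(5112*(-13 - 367)) = 3830684 + (1/5112)*(132912 + 3868547 + 8*134689)/(-380) = 3830684 + (1/5112)*(-1/380)*(132912 + 3868547 + 1077512) = 3830684 + (1/5112)*(-1/380)*5078971 = 3830684 - 5078971/1942560 = 7441328432069/1942560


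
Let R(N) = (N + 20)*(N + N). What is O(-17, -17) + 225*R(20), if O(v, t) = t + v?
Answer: 359966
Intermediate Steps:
R(N) = 2*N*(20 + N) (R(N) = (20 + N)*(2*N) = 2*N*(20 + N))
O(-17, -17) + 225*R(20) = (-17 - 17) + 225*(2*20*(20 + 20)) = -34 + 225*(2*20*40) = -34 + 225*1600 = -34 + 360000 = 359966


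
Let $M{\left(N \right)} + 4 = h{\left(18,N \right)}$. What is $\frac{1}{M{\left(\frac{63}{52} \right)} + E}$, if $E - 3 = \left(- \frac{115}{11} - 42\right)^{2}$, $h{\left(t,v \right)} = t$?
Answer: $\frac{121}{334986} \approx 0.00036121$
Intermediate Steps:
$M{\left(N \right)} = 14$ ($M{\left(N \right)} = -4 + 18 = 14$)
$E = \frac{333292}{121}$ ($E = 3 + \left(- \frac{115}{11} - 42\right)^{2} = 3 + \left(- \frac{577}{11}\right)^{2} = 3 + \frac{332929}{121} = \frac{333292}{121} \approx 2754.5$)
$\frac{1}{M{\left(\frac{63}{52} \right)} + E} = \frac{1}{14 + \frac{333292}{121}} = \frac{1}{\frac{334986}{121}} = \frac{121}{334986}$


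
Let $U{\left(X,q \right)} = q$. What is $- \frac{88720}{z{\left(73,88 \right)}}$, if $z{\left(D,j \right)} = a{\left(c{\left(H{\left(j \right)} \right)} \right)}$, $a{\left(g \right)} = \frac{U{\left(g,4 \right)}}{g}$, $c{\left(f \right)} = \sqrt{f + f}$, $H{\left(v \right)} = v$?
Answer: $- 88720 \sqrt{11} \approx -2.9425 \cdot 10^{5}$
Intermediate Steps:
$c{\left(f \right)} = \sqrt{2} \sqrt{f}$ ($c{\left(f \right)} = \sqrt{2 f} = \sqrt{2} \sqrt{f}$)
$a{\left(g \right)} = \frac{4}{g}$
$z{\left(D,j \right)} = \frac{2 \sqrt{2}}{\sqrt{j}}$ ($z{\left(D,j \right)} = \frac{4}{\sqrt{2} \sqrt{j}} = 4 \frac{\sqrt{2}}{2 \sqrt{j}} = \frac{2 \sqrt{2}}{\sqrt{j}}$)
$- \frac{88720}{z{\left(73,88 \right)}} = - \frac{88720}{2 \sqrt{2} \frac{1}{\sqrt{88}}} = - \frac{88720}{2 \sqrt{2} \frac{\sqrt{22}}{44}} = - \frac{88720}{\frac{1}{11} \sqrt{11}} = - 88720 \sqrt{11}$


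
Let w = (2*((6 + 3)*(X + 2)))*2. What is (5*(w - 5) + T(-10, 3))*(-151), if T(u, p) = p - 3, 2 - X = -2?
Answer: -159305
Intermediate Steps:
X = 4 (X = 2 - 1*(-2) = 2 + 2 = 4)
w = 216 (w = (2*((6 + 3)*(4 + 2)))*2 = (2*(9*6))*2 = (2*54)*2 = 108*2 = 216)
T(u, p) = -3 + p
(5*(w - 5) + T(-10, 3))*(-151) = (5*(216 - 5) + (-3 + 3))*(-151) = (5*211 + 0)*(-151) = (1055 + 0)*(-151) = 1055*(-151) = -159305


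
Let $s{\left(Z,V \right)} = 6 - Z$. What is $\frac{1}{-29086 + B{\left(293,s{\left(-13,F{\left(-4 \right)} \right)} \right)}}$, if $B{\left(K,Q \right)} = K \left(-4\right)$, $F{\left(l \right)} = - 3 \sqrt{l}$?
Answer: $- \frac{1}{30258} \approx -3.3049 \cdot 10^{-5}$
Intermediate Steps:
$B{\left(K,Q \right)} = - 4 K$
$\frac{1}{-29086 + B{\left(293,s{\left(-13,F{\left(-4 \right)} \right)} \right)}} = \frac{1}{-29086 - 1172} = \frac{1}{-30258} = - \frac{1}{30258}$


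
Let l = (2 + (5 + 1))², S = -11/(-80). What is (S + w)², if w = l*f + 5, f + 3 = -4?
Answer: 1255214041/6400 ≈ 1.9613e+5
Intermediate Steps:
f = -7 (f = -3 - 4 = -7)
S = 11/80 (S = -11*(-1/80) = 11/80 ≈ 0.13750)
l = 64 (l = (2 + 6)² = 8² = 64)
w = -443 (w = 64*(-7) + 5 = -448 + 5 = -443)
(S + w)² = (11/80 - 443)² = (-35429/80)² = 1255214041/6400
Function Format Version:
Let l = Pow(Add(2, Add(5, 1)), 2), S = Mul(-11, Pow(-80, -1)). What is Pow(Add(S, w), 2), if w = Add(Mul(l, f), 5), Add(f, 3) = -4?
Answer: Rational(1255214041, 6400) ≈ 1.9613e+5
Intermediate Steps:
f = -7 (f = Add(-3, -4) = -7)
S = Rational(11, 80) (S = Mul(-11, Rational(-1, 80)) = Rational(11, 80) ≈ 0.13750)
l = 64 (l = Pow(Add(2, 6), 2) = Pow(8, 2) = 64)
w = -443 (w = Add(Mul(64, -7), 5) = Add(-448, 5) = -443)
Pow(Add(S, w), 2) = Pow(Add(Rational(11, 80), -443), 2) = Pow(Rational(-35429, 80), 2) = Rational(1255214041, 6400)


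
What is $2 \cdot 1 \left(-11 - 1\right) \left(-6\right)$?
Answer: $144$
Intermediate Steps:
$2 \cdot 1 \left(-11 - 1\right) \left(-6\right) = 2 \left(-12\right) \left(-6\right) = \left(-24\right) \left(-6\right) = 144$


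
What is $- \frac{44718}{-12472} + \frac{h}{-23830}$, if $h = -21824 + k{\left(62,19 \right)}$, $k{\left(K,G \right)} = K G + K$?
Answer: $\frac{330588397}{74301940} \approx 4.4493$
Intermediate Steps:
$k{\left(K,G \right)} = K + G K$ ($k{\left(K,G \right)} = G K + K = K + G K$)
$h = -20584$ ($h = -21824 + 62 \left(1 + 19\right) = -21824 + 62 \cdot 20 = -21824 + 1240 = -20584$)
$- \frac{44718}{-12472} + \frac{h}{-23830} = - \frac{44718}{-12472} - \frac{20584}{-23830} = \left(-44718\right) \left(- \frac{1}{12472}\right) - - \frac{10292}{11915} = \frac{22359}{6236} + \frac{10292}{11915} = \frac{330588397}{74301940}$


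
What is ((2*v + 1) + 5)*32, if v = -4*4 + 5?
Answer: -512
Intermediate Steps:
v = -11 (v = -16 + 5 = -11)
((2*v + 1) + 5)*32 = ((2*(-11) + 1) + 5)*32 = ((-22 + 1) + 5)*32 = (-21 + 5)*32 = -16*32 = -512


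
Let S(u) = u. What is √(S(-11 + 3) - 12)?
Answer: 2*I*√5 ≈ 4.4721*I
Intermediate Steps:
√(S(-11 + 3) - 12) = √((-11 + 3) - 12) = √(-8 - 12) = √(-20) = 2*I*√5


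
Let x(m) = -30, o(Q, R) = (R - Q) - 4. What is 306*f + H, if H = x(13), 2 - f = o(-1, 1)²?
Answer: -642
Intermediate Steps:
o(Q, R) = -4 + R - Q
f = -2 (f = 2 - (-4 + 1 - 1*(-1))² = 2 - (-4 + 1 + 1)² = 2 - 1*(-2)² = 2 - 1*4 = 2 - 4 = -2)
H = -30
306*f + H = 306*(-2) - 30 = -612 - 30 = -642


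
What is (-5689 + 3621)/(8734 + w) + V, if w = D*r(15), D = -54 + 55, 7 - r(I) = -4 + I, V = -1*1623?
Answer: -7085429/4365 ≈ -1623.2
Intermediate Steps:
V = -1623
r(I) = 11 - I (r(I) = 7 - (-4 + I) = 7 + (4 - I) = 11 - I)
D = 1
w = -4 (w = 1*(11 - 1*15) = 1*(11 - 15) = 1*(-4) = -4)
(-5689 + 3621)/(8734 + w) + V = (-5689 + 3621)/(8734 - 4) - 1623 = -2068/8730 - 1623 = -2068*1/8730 - 1623 = -1034/4365 - 1623 = -7085429/4365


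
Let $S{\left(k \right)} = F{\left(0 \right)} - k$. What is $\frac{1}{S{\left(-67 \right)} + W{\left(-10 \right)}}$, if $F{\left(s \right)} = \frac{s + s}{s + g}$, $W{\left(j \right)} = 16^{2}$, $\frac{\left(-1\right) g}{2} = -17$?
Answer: $\frac{1}{323} \approx 0.003096$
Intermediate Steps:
$g = 34$ ($g = \left(-2\right) \left(-17\right) = 34$)
$W{\left(j \right)} = 256$
$F{\left(s \right)} = \frac{2 s}{34 + s}$ ($F{\left(s \right)} = \frac{s + s}{s + 34} = \frac{2 s}{34 + s}$)
$S{\left(k \right)} = - k$ ($S{\left(k \right)} = 2 \cdot 0 \frac{1}{34 + 0} - k = 2 \cdot 0 \cdot \frac{1}{34} - k = 0 - k = - k$)
$\frac{1}{S{\left(-67 \right)} + W{\left(-10 \right)}} = \frac{1}{\left(-1\right) \left(-67\right) + 256} = \frac{1}{67 + 256} = \frac{1}{323}$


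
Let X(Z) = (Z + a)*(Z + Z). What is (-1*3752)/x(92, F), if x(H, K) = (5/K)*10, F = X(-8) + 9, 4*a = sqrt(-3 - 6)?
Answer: -257012/25 + 22512*I/25 ≈ -10280.0 + 900.48*I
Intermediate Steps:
a = 3*I/4 (a = sqrt(-3 - 6)/4 = sqrt(-9)/4 = (3*I)/4 = 3*I/4 ≈ 0.75*I)
X(Z) = 2*Z*(Z + 3*I/4) (X(Z) = (Z + 3*I/4)*(Z + Z) = (Z + 3*I/4)*(2*Z) = 2*Z*(Z + 3*I/4))
F = 137 - 12*I (F = (1/2)*(-8)*(3*I + 4*(-8)) + 9 = (1/2)*(-8)*(3*I - 32) + 9 = (1/2)*(-8)*(-32 + 3*I) + 9 = (128 - 12*I) + 9 = 137 - 12*I ≈ 137.0 - 12.0*I)
x(H, K) = 50/K
(-1*3752)/x(92, F) = (-1*3752)/((50/(137 - 12*I))) = -(257012/25 - 22512*I/25) = -3752*(137/50 - 6*I/25) = -257012/25 + 22512*I/25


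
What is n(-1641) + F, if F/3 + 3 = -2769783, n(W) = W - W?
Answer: -8309358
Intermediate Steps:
n(W) = 0
F = -8309358 (F = -9 + 3*(-2769783) = -9 - 8309349 = -8309358)
n(-1641) + F = 0 - 8309358 = -8309358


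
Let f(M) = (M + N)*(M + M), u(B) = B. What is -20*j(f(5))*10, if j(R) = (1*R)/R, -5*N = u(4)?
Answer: -200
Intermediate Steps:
N = -4/5 (N = -1/5*4 = -4/5 ≈ -0.80000)
f(M) = 2*M*(-4/5 + M) (f(M) = (M - 4/5)*(M + M) = (-4/5 + M)*(2*M) = 2*M*(-4/5 + M))
j(R) = 1 (j(R) = R/R = 1)
-20*j(f(5))*10 = -20*1*10 = -20*10 = -200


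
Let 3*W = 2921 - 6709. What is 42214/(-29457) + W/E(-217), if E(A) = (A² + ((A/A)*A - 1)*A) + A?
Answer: -2006412232/1387100673 ≈ -1.4465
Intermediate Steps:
W = -3788/3 (W = (2921 - 6709)/3 = (⅓)*(-3788) = -3788/3 ≈ -1262.7)
E(A) = A + A² + A*(-1 + A) (E(A) = (A² + (1*A - 1)*A) + A = (A² + (A - 1)*A) + A = (A² + (-1 + A)*A) + A = (A² + A*(-1 + A)) + A = A + A² + A*(-1 + A))
42214/(-29457) + W/E(-217) = 42214/(-29457) - 3788/(3*(2*(-217)²)) = 42214*(-1/29457) - 3788/(3*(2*47089)) = -42214/29457 - 3788/3/94178 = -42214/29457 - 3788/3*1/94178 = -42214/29457 - 1894/141267 = -2006412232/1387100673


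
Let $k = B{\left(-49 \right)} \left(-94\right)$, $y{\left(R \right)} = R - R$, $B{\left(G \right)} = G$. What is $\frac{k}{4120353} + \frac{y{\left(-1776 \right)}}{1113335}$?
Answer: $\frac{4606}{4120353} \approx 0.0011179$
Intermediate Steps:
$y{\left(R \right)} = 0$
$k = 4606$ ($k = \left(-49\right) \left(-94\right) = 4606$)
$\frac{k}{4120353} + \frac{y{\left(-1776 \right)}}{1113335} = \frac{4606}{4120353} + \frac{0}{1113335} = 4606 \cdot \frac{1}{4120353} + 0 \cdot \frac{1}{1113335} = \frac{4606}{4120353} + 0 = \frac{4606}{4120353}$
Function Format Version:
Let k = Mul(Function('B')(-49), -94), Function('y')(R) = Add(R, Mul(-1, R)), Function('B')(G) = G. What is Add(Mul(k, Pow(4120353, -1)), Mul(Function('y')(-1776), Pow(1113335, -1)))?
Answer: Rational(4606, 4120353) ≈ 0.0011179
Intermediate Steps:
Function('y')(R) = 0
k = 4606 (k = Mul(-49, -94) = 4606)
Add(Mul(k, Pow(4120353, -1)), Mul(Function('y')(-1776), Pow(1113335, -1))) = Add(Mul(4606, Pow(4120353, -1)), Mul(0, Pow(1113335, -1))) = Add(Mul(4606, Rational(1, 4120353)), Mul(0, Rational(1, 1113335))) = Add(Rational(4606, 4120353), 0) = Rational(4606, 4120353)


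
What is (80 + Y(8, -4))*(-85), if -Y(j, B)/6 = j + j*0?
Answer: -2720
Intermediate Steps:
Y(j, B) = -6*j (Y(j, B) = -6*(j + j*0) = -6*(j + 0) = -6*j)
(80 + Y(8, -4))*(-85) = (80 - 6*8)*(-85) = (80 - 48)*(-85) = 32*(-85) = -2720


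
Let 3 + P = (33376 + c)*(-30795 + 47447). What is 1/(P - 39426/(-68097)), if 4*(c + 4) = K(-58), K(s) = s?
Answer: 22699/12608592818955 ≈ 1.8003e-9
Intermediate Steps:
c = -37/2 (c = -4 + (¼)*(-58) = -4 - 29/2 = -37/2 ≈ -18.500)
P = 555469087 (P = -3 + (33376 - 37/2)*(-30795 + 47447) = -3 + (66715/2)*16652 = -3 + 555469090 = 555469087)
1/(P - 39426/(-68097)) = 1/(555469087 - 39426/(-68097)) = 1/(555469087 - 39426*(-1/68097)) = 1/(555469087 + 13142/22699) = 1/(12608592818955/22699) = 22699/12608592818955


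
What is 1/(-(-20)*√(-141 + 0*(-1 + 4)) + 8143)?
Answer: 8143/66364849 - 20*I*√141/66364849 ≈ 0.0001227 - 3.5785e-6*I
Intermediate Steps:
1/(-(-20)*√(-141 + 0*(-1 + 4)) + 8143) = 1/(-(-20)*√(-141 + 0*3) + 8143) = 1/(-(-20)*√(-141 + 0) + 8143) = 1/(-(-20)*√(-141) + 8143) = 1/(-(-20)*I*√141 + 8143) = 1/(20*I*√141 + 8143) = 1/(8143 + 20*I*√141)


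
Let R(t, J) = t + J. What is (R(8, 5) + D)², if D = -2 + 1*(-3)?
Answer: 64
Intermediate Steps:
R(t, J) = J + t
D = -5 (D = -2 - 3 = -5)
(R(8, 5) + D)² = ((5 + 8) - 5)² = (13 - 5)² = 8² = 64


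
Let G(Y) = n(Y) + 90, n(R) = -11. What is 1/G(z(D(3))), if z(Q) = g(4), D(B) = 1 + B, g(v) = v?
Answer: 1/79 ≈ 0.012658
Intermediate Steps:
z(Q) = 4
G(Y) = 79 (G(Y) = -11 + 90 = 79)
1/G(z(D(3))) = 1/79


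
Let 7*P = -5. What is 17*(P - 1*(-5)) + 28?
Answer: 706/7 ≈ 100.86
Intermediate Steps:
P = -5/7 (P = (1/7)*(-5) = -5/7 ≈ -0.71429)
17*(P - 1*(-5)) + 28 = 17*(-5/7 - 1*(-5)) + 28 = 17*(-5/7 + 5) + 28 = 17*(30/7) + 28 = 510/7 + 28 = 706/7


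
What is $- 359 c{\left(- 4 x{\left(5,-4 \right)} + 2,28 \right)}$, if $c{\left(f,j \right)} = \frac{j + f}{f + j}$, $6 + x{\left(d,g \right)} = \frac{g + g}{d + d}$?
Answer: $-359$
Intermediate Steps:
$x{\left(d,g \right)} = -6 + \frac{g}{d}$ ($x{\left(d,g \right)} = -6 + \frac{g + g}{d + d} = -6 + \frac{2 g}{2 d} = -6 + 2 g \frac{1}{2 d} = -6 + \frac{g}{d}$)
$c{\left(f,j \right)} = 1$ ($c{\left(f,j \right)} = \frac{f + j}{f + j} = 1$)
$- 359 c{\left(- 4 x{\left(5,-4 \right)} + 2,28 \right)} = \left(-359\right) 1 = -359$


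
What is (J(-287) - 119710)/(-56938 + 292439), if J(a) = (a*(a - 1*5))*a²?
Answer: 6902731966/235501 ≈ 29311.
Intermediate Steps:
J(a) = a³*(-5 + a) (J(a) = (a*(a - 5))*a² = (a*(-5 + a))*a² = a³*(-5 + a))
(J(-287) - 119710)/(-56938 + 292439) = ((-287)³*(-5 - 287) - 119710)/(-56938 + 292439) = (-23639903*(-292) - 119710)/235501 = (6902851676 - 119710)*(1/235501) = 6902731966*(1/235501) = 6902731966/235501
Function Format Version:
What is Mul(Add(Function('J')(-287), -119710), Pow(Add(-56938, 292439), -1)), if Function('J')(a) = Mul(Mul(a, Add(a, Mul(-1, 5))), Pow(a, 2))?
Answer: Rational(6902731966, 235501) ≈ 29311.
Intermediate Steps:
Function('J')(a) = Mul(Pow(a, 3), Add(-5, a)) (Function('J')(a) = Mul(Mul(a, Add(a, -5)), Pow(a, 2)) = Mul(Mul(a, Add(-5, a)), Pow(a, 2)) = Mul(Pow(a, 3), Add(-5, a)))
Mul(Add(Function('J')(-287), -119710), Pow(Add(-56938, 292439), -1)) = Mul(Add(Mul(Pow(-287, 3), Add(-5, -287)), -119710), Pow(Add(-56938, 292439), -1)) = Mul(Add(Mul(-23639903, -292), -119710), Pow(235501, -1)) = Mul(Add(6902851676, -119710), Rational(1, 235501)) = Mul(6902731966, Rational(1, 235501)) = Rational(6902731966, 235501)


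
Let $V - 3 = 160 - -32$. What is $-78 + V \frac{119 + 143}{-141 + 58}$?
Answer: $- \frac{57564}{83} \approx -693.54$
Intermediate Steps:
$V = 195$ ($V = 3 + \left(160 - -32\right) = 3 + \left(160 + 32\right) = 3 + 192 = 195$)
$-78 + V \frac{119 + 143}{-141 + 58} = -78 + 195 \frac{119 + 143}{-141 + 58} = -78 + 195 \frac{262}{-83} = -78 + 195 \cdot 262 \left(- \frac{1}{83}\right) = -78 + 195 \left(- \frac{262}{83}\right) = -78 - \frac{51090}{83} = - \frac{57564}{83}$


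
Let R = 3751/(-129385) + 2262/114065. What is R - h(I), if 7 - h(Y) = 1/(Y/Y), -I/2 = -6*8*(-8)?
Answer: -17736997819/2951660005 ≈ -6.0092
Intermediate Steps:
I = -768 (I = -2*(-6*8)*(-8) = -(-96)*(-8) = -2*384 = -768)
h(Y) = 6 (h(Y) = 7 - 1/(Y/Y) = 7 - 1/1 = 7 - 1*1 = 7 - 1 = 6)
R = -27037789/2951660005 (R = 3751*(-1/129385) + 2262*(1/114065) = -3751/129385 + 2262/114065 = -27037789/2951660005 ≈ -0.0091602)
R - h(I) = -27037789/2951660005 - 1*6 = -27037789/2951660005 - 6 = -17736997819/2951660005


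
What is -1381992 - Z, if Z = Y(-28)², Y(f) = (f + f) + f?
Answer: -1389048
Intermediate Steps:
Y(f) = 3*f (Y(f) = 2*f + f = 3*f)
Z = 7056 (Z = (3*(-28))² = (-84)² = 7056)
-1381992 - Z = -1381992 - 1*7056 = -1381992 - 7056 = -1389048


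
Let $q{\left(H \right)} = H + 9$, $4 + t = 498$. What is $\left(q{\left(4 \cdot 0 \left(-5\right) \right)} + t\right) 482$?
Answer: $242446$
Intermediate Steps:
$t = 494$ ($t = -4 + 498 = 494$)
$q{\left(H \right)} = 9 + H$
$\left(q{\left(4 \cdot 0 \left(-5\right) \right)} + t\right) 482 = \left(\left(9 + 4 \cdot 0 \left(-5\right)\right) + 494\right) 482 = \left(\left(9 + 0 \left(-5\right)\right) + 494\right) 482 = \left(\left(9 + 0\right) + 494\right) 482 = \left(9 + 494\right) 482 = 503 \cdot 482 = 242446$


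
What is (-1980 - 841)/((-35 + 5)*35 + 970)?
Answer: 2821/80 ≈ 35.263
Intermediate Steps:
(-1980 - 841)/((-35 + 5)*35 + 970) = -2821/(-30*35 + 970) = -2821/(-1050 + 970) = -2821/(-80) = -2821*(-1/80) = 2821/80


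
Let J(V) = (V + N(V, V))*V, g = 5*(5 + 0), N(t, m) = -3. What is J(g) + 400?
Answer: 950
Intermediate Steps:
g = 25 (g = 5*5 = 25)
J(V) = V*(-3 + V) (J(V) = (V - 3)*V = (-3 + V)*V = V*(-3 + V))
J(g) + 400 = 25*(-3 + 25) + 400 = 25*22 + 400 = 550 + 400 = 950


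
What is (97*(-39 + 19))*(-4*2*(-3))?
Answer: -46560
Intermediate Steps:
(97*(-39 + 19))*(-4*2*(-3)) = (97*(-20))*(-8*(-3)) = -1940*24 = -46560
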